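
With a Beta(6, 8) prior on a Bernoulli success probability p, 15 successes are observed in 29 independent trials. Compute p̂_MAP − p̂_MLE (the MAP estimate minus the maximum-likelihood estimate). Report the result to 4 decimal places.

Posterior is Beta(21, 22); MAP = (21−1)/(43−2) = 20/41 ≈ 0.48780.
MLE ignores the prior: p̂_MLE = k/n = 15/29 ≈ 0.51724.
Difference = 20/41 − 15/29 = -35/1189 ≈ -0.0294.

MAP − MLE = -0.0294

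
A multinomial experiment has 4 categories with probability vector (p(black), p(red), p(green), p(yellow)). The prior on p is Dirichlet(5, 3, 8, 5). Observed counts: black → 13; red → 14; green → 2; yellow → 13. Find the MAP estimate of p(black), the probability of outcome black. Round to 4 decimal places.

MAP estimate of p(black) = 0.2881

The posterior is Dirichlet(αᵢ + nᵢ) = Dirichlet(18, 17, 10, 18).
For a Dirichlet(a₁,…,a_K) with all aᵢ > 1, the mode has j-th component (aⱼ − 1)/(Σaᵢ − K).
Here Σaᵢ = 63 and K = 4, so p(black) = (18 − 1)/(63 − 4) = 17/59 ≈ 0.2881.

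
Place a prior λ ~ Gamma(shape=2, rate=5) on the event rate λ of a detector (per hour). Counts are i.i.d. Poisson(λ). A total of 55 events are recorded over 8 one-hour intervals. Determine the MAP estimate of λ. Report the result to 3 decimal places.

Σxᵢ = 55, n = 8.
Posterior ∝ λe^(−5λ) · λ^55e^(−8λ) = λ^56e^(−13λ), i.e. Gamma(shape=57, rate=13).
The mode of a Gamma(a, b) with a ≥ 1 (shape–rate) is (a−1)/b = 56/13 ≈ 4.308.

λ̂_MAP = 4.308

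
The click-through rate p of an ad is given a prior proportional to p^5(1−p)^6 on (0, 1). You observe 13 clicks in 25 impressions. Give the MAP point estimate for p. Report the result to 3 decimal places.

p̂_MAP = 0.500

The prior density ∝ p^5(1−p)^6 is the kernel of Beta(6, 7).
Data: 13 successes in 25 trials. The binomial likelihood contributes p^13(1−p)^12, so the posterior is Beta(6+13, 7+12) = Beta(19, 19).
For Beta(a, b) with a, b > 1 the mode is (a−1)/(a+b−2) = 18/36 ≈ 0.500.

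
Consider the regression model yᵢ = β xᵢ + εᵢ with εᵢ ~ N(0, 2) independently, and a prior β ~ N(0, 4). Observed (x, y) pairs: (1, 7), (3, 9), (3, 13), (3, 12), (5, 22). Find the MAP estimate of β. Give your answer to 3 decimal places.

log p(β | y) = −Σ(yᵢ − βxᵢ)²/(2·2) − β²/(2·4) + const.
Setting the derivative to zero: Σxᵢ(yᵢ − βxᵢ)/2 − β/4 = 0, so β = Σxᵢyᵢ / (Σxᵢ² + σ²/τ²).
Σxᵢyᵢ = 1·7 + 3·9 + 3·13 + 3·12 + 5·22 = 219; Σxᵢ² = 53; σ²/τ² = 0.5.
β̂_MAP = 219 / (53 + 0.5) = 219/53.5 ≈ 4.093.

β̂_MAP = 4.093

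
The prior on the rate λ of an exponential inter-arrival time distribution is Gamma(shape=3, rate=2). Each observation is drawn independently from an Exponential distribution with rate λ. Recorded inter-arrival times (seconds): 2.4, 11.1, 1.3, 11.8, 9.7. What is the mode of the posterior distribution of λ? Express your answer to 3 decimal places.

The Exponential(rate=λ) likelihood is ∝ λ^n e^(−λΣtᵢ). Here n = 5 and Σtᵢ = 2.4 + 11.1 + 1.3 + 11.8 + 9.7 = 36.3.
Posterior ∝ λ^2e^(−2λ) · λ^5e^(−36.3λ) = λ^7e^(−38.3λ), i.e. Gamma(8, 38.3).
Mode = (a−1)/b = 7/38.3 ≈ 0.183.

λ̂_MAP = 0.183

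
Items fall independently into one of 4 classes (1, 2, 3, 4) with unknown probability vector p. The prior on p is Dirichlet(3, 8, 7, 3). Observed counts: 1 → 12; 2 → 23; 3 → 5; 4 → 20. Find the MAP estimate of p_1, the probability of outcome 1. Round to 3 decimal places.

The posterior is Dirichlet(αᵢ + nᵢ) = Dirichlet(15, 31, 12, 23).
For a Dirichlet(a₁,…,a_K) with all aᵢ > 1, the mode has j-th component (aⱼ − 1)/(Σaᵢ − K).
Here Σaᵢ = 81 and K = 4, so p_1 = (15 − 1)/(81 − 4) = 14/77 ≈ 0.182.

MAP estimate: 0.182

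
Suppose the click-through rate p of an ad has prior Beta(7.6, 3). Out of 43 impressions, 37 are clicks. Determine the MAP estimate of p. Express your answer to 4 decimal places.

p̂_MAP = 0.8450

Prior: Beta(7.6, 3).
Data: 37 successes in 43 trials. The binomial likelihood contributes p^37(1−p)^6, so the posterior is Beta(7.6+37, 3+6) = Beta(44.6, 9).
For Beta(a, b) with a, b > 1 the mode is (a−1)/(a+b−2) = 43.6/51.6 ≈ 0.8450.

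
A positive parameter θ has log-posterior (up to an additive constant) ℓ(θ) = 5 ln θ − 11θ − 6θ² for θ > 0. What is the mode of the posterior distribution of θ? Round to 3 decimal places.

θ̂_MAP = 0.333

ℓ'(θ) = 5/θ − 11 − 12θ. Setting this to zero and multiplying by θ: 12θ² + 11θ − 5 = 0.
θ = (−11 + √(11² + 4·12·5)) / (2·12) = (−11 + √361) / 24 = (−11 + 19)/24 = 1/3.
ℓ''(θ) = −5/θ² − 12 < 0, confirming a maximum.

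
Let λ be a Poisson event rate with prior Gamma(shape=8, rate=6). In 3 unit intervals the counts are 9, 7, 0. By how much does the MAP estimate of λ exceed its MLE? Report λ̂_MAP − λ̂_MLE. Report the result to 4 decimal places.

MAP − MLE = -2.7778

Σxᵢ = 16. Posterior is Gamma(24, 9); MAP = (24−1)/9 = 23/9 ≈ 2.55556.
MLE = x̄ = 16/3 ≈ 5.33333.
Difference = 23/9 − 16/3 = -25/9 ≈ -2.7778.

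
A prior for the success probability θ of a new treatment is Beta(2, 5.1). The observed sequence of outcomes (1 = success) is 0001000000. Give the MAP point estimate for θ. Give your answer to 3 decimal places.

θ̂_MAP = 0.132

Prior: Beta(2, 5.1).
Data: 1 success in 10 trials (from the sequence). The binomial likelihood contributes θ(1−θ)^9, so the posterior is Beta(2+1, 5.1+9) = Beta(3, 14.1).
For Beta(a, b) with a, b > 1 the mode is (a−1)/(a+b−2) = 2/15.1 ≈ 0.132.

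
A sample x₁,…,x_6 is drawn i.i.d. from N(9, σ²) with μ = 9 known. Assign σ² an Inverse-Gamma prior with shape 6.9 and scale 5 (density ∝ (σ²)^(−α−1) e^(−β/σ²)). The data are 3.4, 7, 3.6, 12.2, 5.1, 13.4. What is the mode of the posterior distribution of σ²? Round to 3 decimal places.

Sum of squared deviations about the known mean: SS = (3.4−9)² + (7−9)² + (3.6−9)² + (12.2−9)² + (5.1−9)² + (13.4−9)² = 109.33.
The Normal likelihood contributes (σ²)^(−n/2) exp(−SS/(2σ²)), so the posterior is Inverse-Gamma(α + n/2, β + SS/2) = Inverse-Gamma(9.9, 59.665).
The mode of Inverse-Gamma(a, b) is b/(a+1) = 59.665/10.9 ≈ 5.474.

σ̂²_MAP = 5.474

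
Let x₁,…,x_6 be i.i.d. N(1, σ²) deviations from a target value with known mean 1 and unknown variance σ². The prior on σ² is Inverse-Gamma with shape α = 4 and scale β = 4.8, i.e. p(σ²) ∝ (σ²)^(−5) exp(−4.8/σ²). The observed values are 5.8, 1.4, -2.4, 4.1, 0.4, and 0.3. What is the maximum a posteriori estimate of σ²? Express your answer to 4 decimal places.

σ̂²_MAP = 3.4263

Sum of squared deviations about the known mean: SS = (5.8−1)² + (1.4−1)² + (-2.4−1)² + (4.1−1)² + (0.4−1)² + (0.3−1)² = 45.22.
The Normal likelihood contributes (σ²)^(−n/2) exp(−SS/(2σ²)), so the posterior is Inverse-Gamma(α + n/2, β + SS/2) = Inverse-Gamma(7, 27.41).
The mode of Inverse-Gamma(a, b) is b/(a+1) = 27.41/8 ≈ 3.4263.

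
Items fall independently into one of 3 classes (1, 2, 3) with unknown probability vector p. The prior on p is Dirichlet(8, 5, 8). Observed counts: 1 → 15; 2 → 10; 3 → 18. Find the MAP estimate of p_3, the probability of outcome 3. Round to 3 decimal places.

MAP estimate: 0.410

The posterior is Dirichlet(αᵢ + nᵢ) = Dirichlet(23, 15, 26).
For a Dirichlet(a₁,…,a_K) with all aᵢ > 1, the mode has j-th component (aⱼ − 1)/(Σaᵢ − K).
Here Σaᵢ = 64 and K = 3, so p_3 = (26 − 1)/(64 − 3) = 25/61 ≈ 0.410.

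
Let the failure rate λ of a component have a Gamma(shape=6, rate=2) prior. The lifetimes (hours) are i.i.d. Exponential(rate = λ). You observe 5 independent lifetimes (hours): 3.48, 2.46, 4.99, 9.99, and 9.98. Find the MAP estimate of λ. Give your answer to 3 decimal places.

λ̂_MAP = 0.304

The Exponential(rate=λ) likelihood is ∝ λ^n e^(−λΣtᵢ). Here n = 5 and Σtᵢ = 3.48 + 2.46 + 4.99 + 9.99 + 9.98 = 30.90.
Posterior ∝ λ^5e^(−2λ) · λ^5e^(−30.90λ) = λ^10e^(−32.90λ), i.e. Gamma(11, 32.90).
Mode = (a−1)/b = 10/32.90 ≈ 0.304.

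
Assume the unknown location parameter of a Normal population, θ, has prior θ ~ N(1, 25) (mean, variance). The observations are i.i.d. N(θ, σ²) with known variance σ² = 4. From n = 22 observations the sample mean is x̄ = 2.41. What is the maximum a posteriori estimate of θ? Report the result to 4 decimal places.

θ̂_MAP = 2.3998

n = 22, x̄ = 2.41.
For a Normal prior and Normal likelihood with known variance, the posterior is Normal; its mode equals its mean, the precision-weighted average.
Prior precision 1/σ₀² = 1/25 = 0.04; data precision n/σ² = 22/4 = 5.5.
θ̂ = (0.04·1 + 5.5·2.41) / (0.04 + 5.5) = 13.295/5.54 = 2659/1108 ≈ 2.3998.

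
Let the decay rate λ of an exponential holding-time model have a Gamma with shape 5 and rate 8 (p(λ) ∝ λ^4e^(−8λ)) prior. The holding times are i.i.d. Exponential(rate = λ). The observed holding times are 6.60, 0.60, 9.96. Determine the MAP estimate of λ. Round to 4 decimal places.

λ̂_MAP = 0.2782

The Exponential(rate=λ) likelihood is ∝ λ^n e^(−λΣtᵢ). Here n = 3 and Σtᵢ = 6.60 + 0.60 + 9.96 = 17.16.
Posterior ∝ λ^4e^(−8λ) · λ^3e^(−17.16λ) = λ^7e^(−25.16λ), i.e. Gamma(8, 25.16).
Mode = (a−1)/b = 7/25.16 ≈ 0.2782.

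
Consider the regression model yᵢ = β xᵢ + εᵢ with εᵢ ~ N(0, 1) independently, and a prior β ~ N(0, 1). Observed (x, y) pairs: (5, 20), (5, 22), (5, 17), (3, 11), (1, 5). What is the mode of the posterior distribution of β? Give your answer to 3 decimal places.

β̂_MAP = 3.872

log p(β | y) = −Σ(yᵢ − βxᵢ)²/(2·1) − β²/(2·1) + const.
Setting the derivative to zero: Σxᵢ(yᵢ − βxᵢ)/1 − β/1 = 0, so β = Σxᵢyᵢ / (Σxᵢ² + σ²/τ²).
Σxᵢyᵢ = 5·20 + 5·22 + 5·17 + 3·11 + 1·5 = 333; Σxᵢ² = 85; σ²/τ² = 1.
β̂_MAP = 333 / (85 + 1) = 333/86 ≈ 3.872.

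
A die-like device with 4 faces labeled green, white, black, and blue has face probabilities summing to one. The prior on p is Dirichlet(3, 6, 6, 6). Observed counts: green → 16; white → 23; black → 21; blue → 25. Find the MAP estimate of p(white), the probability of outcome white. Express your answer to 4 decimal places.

The posterior is Dirichlet(αᵢ + nᵢ) = Dirichlet(19, 29, 27, 31).
For a Dirichlet(a₁,…,a_K) with all aᵢ > 1, the mode has j-th component (aⱼ − 1)/(Σaᵢ − K).
Here Σaᵢ = 106 and K = 4, so p(white) = (29 − 1)/(106 − 4) = 28/102 ≈ 0.2745.

MAP estimate of p(white) = 0.2745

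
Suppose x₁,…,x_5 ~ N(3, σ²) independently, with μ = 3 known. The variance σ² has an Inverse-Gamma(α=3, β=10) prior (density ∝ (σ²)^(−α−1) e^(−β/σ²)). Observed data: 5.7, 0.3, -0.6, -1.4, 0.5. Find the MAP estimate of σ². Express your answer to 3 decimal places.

Sum of squared deviations about the known mean: SS = (5.7−3)² + (0.3−3)² + (-0.6−3)² + (-1.4−3)² + (0.5−3)² = 53.15.
The Normal likelihood contributes (σ²)^(−n/2) exp(−SS/(2σ²)), so the posterior is Inverse-Gamma(α + n/2, β + SS/2) = Inverse-Gamma(5.5, 36.575).
The mode of Inverse-Gamma(a, b) is b/(a+1) = 36.575/6.5 ≈ 5.627.

σ̂²_MAP = 5.627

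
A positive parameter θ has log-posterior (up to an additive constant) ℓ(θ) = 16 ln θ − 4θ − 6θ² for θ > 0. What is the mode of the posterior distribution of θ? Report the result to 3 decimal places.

θ̂_MAP = 1.000

ℓ'(θ) = 16/θ − 4 − 12θ. Setting this to zero and multiplying by θ: 12θ² + 4θ − 16 = 0.
θ = (−4 + √(4² + 4·12·16)) / (2·12) = (−4 + √784) / 24 = (−4 + 28)/24 = 1.
ℓ''(θ) = −16/θ² − 12 < 0, confirming a maximum.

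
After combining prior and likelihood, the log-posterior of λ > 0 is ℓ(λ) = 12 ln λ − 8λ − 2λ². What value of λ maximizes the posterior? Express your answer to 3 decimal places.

ℓ'(λ) = 12/λ − 8 − 4λ. Setting this to zero and multiplying by λ: 4λ² + 8λ − 12 = 0.
λ = (−8 + √(8² + 4·4·12)) / (2·4) = (−8 + √256) / 8 = (−8 + 16)/8 = 1.
ℓ''(λ) = −12/λ² − 4 < 0, confirming a maximum.

λ̂_MAP = 1.000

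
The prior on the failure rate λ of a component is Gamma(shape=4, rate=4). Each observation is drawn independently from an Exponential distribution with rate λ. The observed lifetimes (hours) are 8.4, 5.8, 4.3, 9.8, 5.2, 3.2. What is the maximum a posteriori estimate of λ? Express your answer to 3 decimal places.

λ̂_MAP = 0.221

The Exponential(rate=λ) likelihood is ∝ λ^n e^(−λΣtᵢ). Here n = 6 and Σtᵢ = 8.4 + 5.8 + 4.3 + 9.8 + 5.2 + 3.2 = 36.7.
Posterior ∝ λ^3e^(−4λ) · λ^6e^(−36.7λ) = λ^9e^(−40.7λ), i.e. Gamma(10, 40.7).
Mode = (a−1)/b = 9/40.7 ≈ 0.221.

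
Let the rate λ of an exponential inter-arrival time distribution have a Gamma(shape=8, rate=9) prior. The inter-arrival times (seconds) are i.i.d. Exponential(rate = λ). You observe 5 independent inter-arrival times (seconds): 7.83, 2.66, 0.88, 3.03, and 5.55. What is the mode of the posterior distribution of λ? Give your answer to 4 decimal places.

The Exponential(rate=λ) likelihood is ∝ λ^n e^(−λΣtᵢ). Here n = 5 and Σtᵢ = 7.83 + 2.66 + 0.88 + 3.03 + 5.55 = 19.95.
Posterior ∝ λ^7e^(−9λ) · λ^5e^(−19.95λ) = λ^12e^(−28.95λ), i.e. Gamma(13, 28.95).
Mode = (a−1)/b = 12/28.95 ≈ 0.4145.

λ̂_MAP = 0.4145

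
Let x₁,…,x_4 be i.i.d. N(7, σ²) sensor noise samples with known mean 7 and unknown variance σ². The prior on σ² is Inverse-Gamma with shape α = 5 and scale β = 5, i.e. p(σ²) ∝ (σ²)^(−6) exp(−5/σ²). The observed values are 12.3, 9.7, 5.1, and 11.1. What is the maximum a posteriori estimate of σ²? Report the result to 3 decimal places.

σ̂²_MAP = 4.113

Sum of squared deviations about the known mean: SS = (12.3−7)² + (9.7−7)² + (5.1−7)² + (11.1−7)² = 55.8.
The Normal likelihood contributes (σ²)^(−n/2) exp(−SS/(2σ²)), so the posterior is Inverse-Gamma(α + n/2, β + SS/2) = Inverse-Gamma(7, 32.9).
The mode of Inverse-Gamma(a, b) is b/(a+1) = 32.9/8 ≈ 4.113.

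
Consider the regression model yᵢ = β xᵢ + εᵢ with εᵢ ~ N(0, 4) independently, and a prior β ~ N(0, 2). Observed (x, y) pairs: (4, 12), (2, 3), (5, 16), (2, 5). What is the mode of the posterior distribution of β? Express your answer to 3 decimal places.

log p(β | y) = −Σ(yᵢ − βxᵢ)²/(2·4) − β²/(2·2) + const.
Setting the derivative to zero: Σxᵢ(yᵢ − βxᵢ)/4 − β/2 = 0, so β = Σxᵢyᵢ / (Σxᵢ² + σ²/τ²).
Σxᵢyᵢ = 4·12 + 2·3 + 5·16 + 2·5 = 144; Σxᵢ² = 49; σ²/τ² = 2.
β̂_MAP = 144 / (49 + 2) = 144/51 ≈ 2.824.

β̂_MAP = 2.824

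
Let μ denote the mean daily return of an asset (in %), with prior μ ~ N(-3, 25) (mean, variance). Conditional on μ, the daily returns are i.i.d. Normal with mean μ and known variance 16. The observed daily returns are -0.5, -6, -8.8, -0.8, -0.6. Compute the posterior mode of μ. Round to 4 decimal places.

μ̂_MAP = -3.3014

n = 5; x̄ = ((-0.5) + (-6) + (-8.8) + (-0.8) + (-0.6))/5 = -16.7/5 = -3.34.
For a Normal prior and Normal likelihood with known variance, the posterior is Normal; its mode equals its mean, the precision-weighted average.
Prior precision 1/σ₀² = 1/25 = 0.04; data precision n/σ² = 5/16 = 0.3125.
μ̂ = (0.04·(-3) + 0.3125·(-3.34)) / (0.04 + 0.3125) = (-1.16375)/0.3525 = -931/282 ≈ -3.3014.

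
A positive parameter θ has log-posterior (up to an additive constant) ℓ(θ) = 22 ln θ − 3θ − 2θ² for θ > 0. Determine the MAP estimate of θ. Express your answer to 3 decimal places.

ℓ'(θ) = 22/θ − 3 − 4θ. Setting this to zero and multiplying by θ: 4θ² + 3θ − 22 = 0.
θ = (−3 + √(3² + 4·4·22)) / (2·4) = (−3 + √361) / 8 = (−3 + 19)/8 = 2.
ℓ''(θ) = −22/θ² − 4 < 0, confirming a maximum.

θ̂_MAP = 2.000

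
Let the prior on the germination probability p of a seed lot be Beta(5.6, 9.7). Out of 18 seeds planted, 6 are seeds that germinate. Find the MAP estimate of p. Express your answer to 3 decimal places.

Prior: Beta(5.6, 9.7).
Data: 6 successes in 18 trials. The binomial likelihood contributes p^6(1−p)^12, so the posterior is Beta(5.6+6, 9.7+12) = Beta(11.6, 21.7).
For Beta(a, b) with a, b > 1 the mode is (a−1)/(a+b−2) = 10.6/31.3 ≈ 0.339.

p̂_MAP = 0.339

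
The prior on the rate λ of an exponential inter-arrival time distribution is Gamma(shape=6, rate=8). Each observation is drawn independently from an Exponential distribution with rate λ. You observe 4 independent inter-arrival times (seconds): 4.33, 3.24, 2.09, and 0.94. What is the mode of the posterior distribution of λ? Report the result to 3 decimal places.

λ̂_MAP = 0.484

The Exponential(rate=λ) likelihood is ∝ λ^n e^(−λΣtᵢ). Here n = 4 and Σtᵢ = 4.33 + 3.24 + 2.09 + 0.94 = 10.60.
Posterior ∝ λ^5e^(−8λ) · λ^4e^(−10.60λ) = λ^9e^(−18.60λ), i.e. Gamma(10, 18.60).
Mode = (a−1)/b = 9/18.60 ≈ 0.484.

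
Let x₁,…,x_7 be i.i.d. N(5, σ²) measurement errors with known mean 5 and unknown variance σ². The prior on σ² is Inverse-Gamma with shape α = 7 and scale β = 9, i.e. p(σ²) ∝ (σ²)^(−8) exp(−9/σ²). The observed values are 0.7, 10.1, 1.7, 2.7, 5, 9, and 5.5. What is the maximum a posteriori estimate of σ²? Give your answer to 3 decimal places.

σ̂²_MAP = 4.127

Sum of squared deviations about the known mean: SS = (0.7−5)² + (10.1−5)² + (1.7−5)² + (2.7−5)² + (5−5)² + (9−5)² + (5.5−5)² = 76.93.
The Normal likelihood contributes (σ²)^(−n/2) exp(−SS/(2σ²)), so the posterior is Inverse-Gamma(α + n/2, β + SS/2) = Inverse-Gamma(10.5, 47.465).
The mode of Inverse-Gamma(a, b) is b/(a+1) = 47.465/11.5 ≈ 4.127.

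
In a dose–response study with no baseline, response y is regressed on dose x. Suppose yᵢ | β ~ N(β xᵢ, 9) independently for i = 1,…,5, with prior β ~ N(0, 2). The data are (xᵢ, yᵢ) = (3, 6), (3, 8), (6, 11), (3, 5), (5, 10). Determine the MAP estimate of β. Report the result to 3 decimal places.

log p(β | y) = −Σ(yᵢ − βxᵢ)²/(2·9) − β²/(2·2) + const.
Setting the derivative to zero: Σxᵢ(yᵢ − βxᵢ)/9 − β/2 = 0, so β = Σxᵢyᵢ / (Σxᵢ² + σ²/τ²).
Σxᵢyᵢ = 3·6 + 3·8 + 6·11 + 3·5 + 5·10 = 173; Σxᵢ² = 88; σ²/τ² = 4.5.
β̂_MAP = 173 / (88 + 4.5) = 173/92.5 ≈ 1.870.

β̂_MAP = 1.870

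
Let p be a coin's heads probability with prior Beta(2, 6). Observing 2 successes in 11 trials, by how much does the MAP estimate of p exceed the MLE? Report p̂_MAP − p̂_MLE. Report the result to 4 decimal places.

MAP − MLE = -0.0053

Posterior is Beta(4, 15); MAP = (4−1)/(19−2) = 3/17 ≈ 0.17647.
MLE ignores the prior: p̂_MLE = k/n = 2/11 ≈ 0.18182.
Difference = 3/17 − 2/11 = -1/187 ≈ -0.0053.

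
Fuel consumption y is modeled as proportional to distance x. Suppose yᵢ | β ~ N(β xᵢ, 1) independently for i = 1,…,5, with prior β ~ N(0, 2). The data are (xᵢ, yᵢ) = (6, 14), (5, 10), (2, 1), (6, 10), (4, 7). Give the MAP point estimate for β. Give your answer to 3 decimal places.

log p(β | y) = −Σ(yᵢ − βxᵢ)²/(2·1) − β²/(2·2) + const.
Setting the derivative to zero: Σxᵢ(yᵢ − βxᵢ)/1 − β/2 = 0, so β = Σxᵢyᵢ / (Σxᵢ² + σ²/τ²).
Σxᵢyᵢ = 6·14 + 5·10 + 2·1 + 6·10 + 4·7 = 224; Σxᵢ² = 117; σ²/τ² = 0.5.
β̂_MAP = 224 / (117 + 0.5) = 224/117.5 ≈ 1.906.

β̂_MAP = 1.906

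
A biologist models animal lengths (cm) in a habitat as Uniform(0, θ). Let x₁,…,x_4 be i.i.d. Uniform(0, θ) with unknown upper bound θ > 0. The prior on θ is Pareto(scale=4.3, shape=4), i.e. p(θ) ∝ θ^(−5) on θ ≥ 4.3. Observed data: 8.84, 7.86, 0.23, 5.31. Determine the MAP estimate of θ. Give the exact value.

θ̂_MAP = 8.84

The Uniform(0, θ) likelihood is θ^(−n) for θ ≥ max(xᵢ), zero otherwise. Here max(xᵢ) = 8.84.
Posterior ∝ θ^(−5) · θ^(−4) = θ^(−9) on θ ≥ max(4.3, 8.84) = 8.84.
This density is strictly decreasing in θ, so the posterior mode lies at the lower boundary of the support.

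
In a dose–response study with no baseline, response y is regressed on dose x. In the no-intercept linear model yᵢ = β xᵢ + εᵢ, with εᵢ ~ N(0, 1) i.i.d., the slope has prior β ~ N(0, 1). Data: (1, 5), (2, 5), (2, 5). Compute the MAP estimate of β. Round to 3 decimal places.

β̂_MAP = 2.500

log p(β | y) = −Σ(yᵢ − βxᵢ)²/(2·1) − β²/(2·1) + const.
Setting the derivative to zero: Σxᵢ(yᵢ − βxᵢ)/1 − β/1 = 0, so β = Σxᵢyᵢ / (Σxᵢ² + σ²/τ²).
Σxᵢyᵢ = 1·5 + 2·5 + 2·5 = 25; Σxᵢ² = 9; σ²/τ² = 1.
β̂_MAP = 25 / (9 + 1) = 25/10 ≈ 2.500.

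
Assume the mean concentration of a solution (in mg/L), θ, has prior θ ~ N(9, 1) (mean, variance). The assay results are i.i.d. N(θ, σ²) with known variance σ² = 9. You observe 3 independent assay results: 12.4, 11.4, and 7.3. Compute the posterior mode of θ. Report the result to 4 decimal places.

θ̂_MAP = 9.3417

n = 3; x̄ = (12.4 + 11.4 + 7.3)/3 = 31.1/3 = 311/30 ≈ 10.3667.
For a Normal prior and Normal likelihood with known variance, the posterior is Normal; its mode equals its mean, the precision-weighted average.
Prior precision 1/σ₀² = 1/1 = 1; data precision n/σ² = 3/9 = 1/3.
θ̂ = (1·9 + (1/3)·(311/30)) / (1 + 1/3) = (1121/90)/(4/3) = 1121/120 ≈ 9.3417.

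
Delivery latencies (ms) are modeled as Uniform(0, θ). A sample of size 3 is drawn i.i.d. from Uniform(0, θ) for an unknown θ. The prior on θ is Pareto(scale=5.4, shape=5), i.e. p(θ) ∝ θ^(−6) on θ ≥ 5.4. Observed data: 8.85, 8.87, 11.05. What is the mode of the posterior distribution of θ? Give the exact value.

The Uniform(0, θ) likelihood is θ^(−n) for θ ≥ max(xᵢ), zero otherwise. Here max(xᵢ) = 11.05.
Posterior ∝ θ^(−6) · θ^(−3) = θ^(−9) on θ ≥ max(5.4, 11.05) = 11.05.
This density is strictly decreasing in θ, so the posterior mode lies at the lower boundary of the support.

θ̂_MAP = 11.05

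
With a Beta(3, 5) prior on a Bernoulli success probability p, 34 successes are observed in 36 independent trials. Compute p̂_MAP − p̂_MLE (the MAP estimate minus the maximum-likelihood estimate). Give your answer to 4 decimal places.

MAP − MLE = -0.0873

Posterior is Beta(37, 7); MAP = (37−1)/(44−2) = 36/42 ≈ 0.85714.
MLE ignores the prior: p̂_MLE = k/n = 34/36 ≈ 0.94444.
Difference = 36/42 − 34/36 = -11/126 ≈ -0.0873.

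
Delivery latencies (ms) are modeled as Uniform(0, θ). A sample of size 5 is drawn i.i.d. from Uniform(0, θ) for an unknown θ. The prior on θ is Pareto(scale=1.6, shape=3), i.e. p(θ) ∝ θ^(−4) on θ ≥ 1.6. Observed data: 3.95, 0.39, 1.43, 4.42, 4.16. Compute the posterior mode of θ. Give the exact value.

θ̂_MAP = 4.42

The Uniform(0, θ) likelihood is θ^(−n) for θ ≥ max(xᵢ), zero otherwise. Here max(xᵢ) = 4.42.
Posterior ∝ θ^(−4) · θ^(−5) = θ^(−9) on θ ≥ max(1.6, 4.42) = 4.42.
This density is strictly decreasing in θ, so the posterior mode lies at the lower boundary of the support.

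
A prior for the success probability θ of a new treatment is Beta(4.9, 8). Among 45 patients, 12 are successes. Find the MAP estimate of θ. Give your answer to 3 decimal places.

Prior: Beta(4.9, 8).
Data: 12 successes in 45 trials. The binomial likelihood contributes θ^12(1−θ)^33, so the posterior is Beta(4.9+12, 8+33) = Beta(16.9, 41).
For Beta(a, b) with a, b > 1 the mode is (a−1)/(a+b−2) = 15.9/55.9 ≈ 0.284.

θ̂_MAP = 0.284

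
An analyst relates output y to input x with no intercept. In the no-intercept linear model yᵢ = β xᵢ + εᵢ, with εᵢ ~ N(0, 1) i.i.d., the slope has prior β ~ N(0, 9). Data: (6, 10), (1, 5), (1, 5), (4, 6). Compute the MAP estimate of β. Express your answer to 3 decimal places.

log p(β | y) = −Σ(yᵢ − βxᵢ)²/(2·1) − β²/(2·9) + const.
Setting the derivative to zero: Σxᵢ(yᵢ − βxᵢ)/1 − β/9 = 0, so β = Σxᵢyᵢ / (Σxᵢ² + σ²/τ²).
Σxᵢyᵢ = 6·10 + 1·5 + 1·5 + 4·6 = 94; Σxᵢ² = 54; σ²/τ² = 1/9.
β̂_MAP = 94 / (54 + 1/9) = 94/(487/9) = 846/487 ≈ 1.737.

β̂_MAP = 1.737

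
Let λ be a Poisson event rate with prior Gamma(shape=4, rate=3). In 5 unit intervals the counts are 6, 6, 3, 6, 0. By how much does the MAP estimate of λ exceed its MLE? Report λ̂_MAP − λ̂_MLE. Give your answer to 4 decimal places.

Σxᵢ = 21. Posterior is Gamma(25, 8); MAP = (25−1)/8 = 24/8 ≈ 3.00000.
MLE = x̄ = 21/5 ≈ 4.20000.
Difference = 24/8 − 21/5 = -6/5 ≈ -1.2000.

MAP − MLE = -1.2000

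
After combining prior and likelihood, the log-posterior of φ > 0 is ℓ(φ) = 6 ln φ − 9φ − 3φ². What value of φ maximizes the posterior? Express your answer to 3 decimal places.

φ̂_MAP = 0.500

ℓ'(φ) = 6/φ − 9 − 6φ. Setting this to zero and multiplying by φ: 6φ² + 9φ − 6 = 0.
φ = (−9 + √(9² + 4·6·6)) / (2·6) = (−9 + √225) / 12 = (−9 + 15)/12 = 1/2.
ℓ''(φ) = −6/φ² − 6 < 0, confirming a maximum.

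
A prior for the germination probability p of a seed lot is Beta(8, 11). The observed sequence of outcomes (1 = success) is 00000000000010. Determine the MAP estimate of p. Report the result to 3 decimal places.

Prior: Beta(8, 11).
Data: 1 success in 14 trials (from the sequence). The binomial likelihood contributes p(1−p)^13, so the posterior is Beta(8+1, 11+13) = Beta(9, 24).
For Beta(a, b) with a, b > 1 the mode is (a−1)/(a+b−2) = 8/31 ≈ 0.258.

p̂_MAP = 0.258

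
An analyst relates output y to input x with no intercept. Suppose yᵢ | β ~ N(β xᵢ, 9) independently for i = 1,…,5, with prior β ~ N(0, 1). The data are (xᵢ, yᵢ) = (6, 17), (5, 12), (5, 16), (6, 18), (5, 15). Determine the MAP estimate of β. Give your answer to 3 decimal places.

β̂_MAP = 2.724

log p(β | y) = −Σ(yᵢ − βxᵢ)²/(2·9) − β²/(2·1) + const.
Setting the derivative to zero: Σxᵢ(yᵢ − βxᵢ)/9 − β/1 = 0, so β = Σxᵢyᵢ / (Σxᵢ² + σ²/τ²).
Σxᵢyᵢ = 6·17 + 5·12 + 5·16 + 6·18 + 5·15 = 425; Σxᵢ² = 147; σ²/τ² = 9.
β̂_MAP = 425 / (147 + 9) = 425/156 ≈ 2.724.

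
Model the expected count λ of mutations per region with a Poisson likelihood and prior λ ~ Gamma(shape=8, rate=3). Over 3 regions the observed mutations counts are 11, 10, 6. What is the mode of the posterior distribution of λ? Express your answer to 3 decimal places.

λ̂_MAP = 5.667

Σxᵢ = 11+10+6 = 27, with n = 3.
Posterior ∝ λ^7e^(−3λ) · λ^27e^(−3λ) = λ^34e^(−6λ), i.e. Gamma(shape=35, rate=6).
The mode of a Gamma(a, b) with a ≥ 1 (shape–rate) is (a−1)/b = 34/6 ≈ 5.667.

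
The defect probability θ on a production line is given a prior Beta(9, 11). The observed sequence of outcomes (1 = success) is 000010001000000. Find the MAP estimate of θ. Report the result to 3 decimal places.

θ̂_MAP = 0.303

Prior: Beta(9, 11).
Data: 2 successes in 15 trials (from the sequence). The binomial likelihood contributes θ^2(1−θ)^13, so the posterior is Beta(9+2, 11+13) = Beta(11, 24).
For Beta(a, b) with a, b > 1 the mode is (a−1)/(a+b−2) = 10/33 ≈ 0.303.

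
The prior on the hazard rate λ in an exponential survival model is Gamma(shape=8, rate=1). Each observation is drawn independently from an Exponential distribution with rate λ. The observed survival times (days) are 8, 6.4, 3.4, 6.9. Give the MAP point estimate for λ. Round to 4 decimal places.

The Exponential(rate=λ) likelihood is ∝ λ^n e^(−λΣtᵢ). Here n = 4 and Σtᵢ = 8 + 6.4 + 3.4 + 6.9 = 24.7.
Posterior ∝ λ^7e^(−1λ) · λ^4e^(−24.7λ) = λ^11e^(−25.7λ), i.e. Gamma(12, 25.7).
Mode = (a−1)/b = 11/25.7 ≈ 0.4280.

λ̂_MAP = 0.4280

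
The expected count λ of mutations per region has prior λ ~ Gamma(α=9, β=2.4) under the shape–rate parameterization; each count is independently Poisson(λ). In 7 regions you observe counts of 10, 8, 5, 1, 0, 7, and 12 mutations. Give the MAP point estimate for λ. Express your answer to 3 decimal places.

λ̂_MAP = 5.426

Σxᵢ = 10+8+5+1+0+7+12 = 43, with n = 7.
Posterior ∝ λ^8e^(−2.4λ) · λ^43e^(−7λ) = λ^51e^(−9.4λ), i.e. Gamma(shape=52, rate=9.4).
The mode of a Gamma(a, b) with a ≥ 1 (shape–rate) is (a−1)/b = 51/9.4 ≈ 5.426.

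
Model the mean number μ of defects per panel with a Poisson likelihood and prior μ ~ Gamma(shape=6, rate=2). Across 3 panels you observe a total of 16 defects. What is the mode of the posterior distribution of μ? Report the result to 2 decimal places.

μ̂_MAP = 4.20

Σxᵢ = 16, n = 3.
Posterior ∝ μ^5e^(−2μ) · μ^16e^(−3μ) = μ^21e^(−5μ), i.e. Gamma(shape=22, rate=5).
The mode of a Gamma(a, b) with a ≥ 1 (shape–rate) is (a−1)/b = 21/5 ≈ 4.20.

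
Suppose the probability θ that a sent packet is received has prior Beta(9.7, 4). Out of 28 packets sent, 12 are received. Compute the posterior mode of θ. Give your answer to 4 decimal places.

Prior: Beta(9.7, 4).
Data: 12 successes in 28 trials. The binomial likelihood contributes θ^12(1−θ)^16, so the posterior is Beta(9.7+12, 4+16) = Beta(21.7, 20).
For Beta(a, b) with a, b > 1 the mode is (a−1)/(a+b−2) = 20.7/39.7 ≈ 0.5214.

θ̂_MAP = 0.5214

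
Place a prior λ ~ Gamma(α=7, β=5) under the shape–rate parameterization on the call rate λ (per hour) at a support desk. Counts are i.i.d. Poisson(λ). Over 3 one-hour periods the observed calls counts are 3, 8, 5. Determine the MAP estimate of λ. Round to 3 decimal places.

λ̂_MAP = 2.750

Σxᵢ = 3+8+5 = 16, with n = 3.
Posterior ∝ λ^6e^(−5λ) · λ^16e^(−3λ) = λ^22e^(−8λ), i.e. Gamma(shape=23, rate=8).
The mode of a Gamma(a, b) with a ≥ 1 (shape–rate) is (a−1)/b = 22/8 ≈ 2.750.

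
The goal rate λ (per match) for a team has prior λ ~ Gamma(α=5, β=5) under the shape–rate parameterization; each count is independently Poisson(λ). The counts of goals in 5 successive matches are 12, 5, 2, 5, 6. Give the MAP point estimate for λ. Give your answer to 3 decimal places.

Σxᵢ = 12+5+2+5+6 = 30, with n = 5.
Posterior ∝ λ^4e^(−5λ) · λ^30e^(−5λ) = λ^34e^(−10λ), i.e. Gamma(shape=35, rate=10).
The mode of a Gamma(a, b) with a ≥ 1 (shape–rate) is (a−1)/b = 34/10 ≈ 3.400.

λ̂_MAP = 3.400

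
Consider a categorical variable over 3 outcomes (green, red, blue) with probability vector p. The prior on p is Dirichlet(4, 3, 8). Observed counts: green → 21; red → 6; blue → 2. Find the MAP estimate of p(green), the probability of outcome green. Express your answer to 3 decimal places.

The posterior is Dirichlet(αᵢ + nᵢ) = Dirichlet(25, 9, 10).
For a Dirichlet(a₁,…,a_K) with all aᵢ > 1, the mode has j-th component (aⱼ − 1)/(Σaᵢ − K).
Here Σaᵢ = 44 and K = 3, so p(green) = (25 − 1)/(44 − 3) = 24/41 ≈ 0.585.

MAP estimate of p(green) = 0.585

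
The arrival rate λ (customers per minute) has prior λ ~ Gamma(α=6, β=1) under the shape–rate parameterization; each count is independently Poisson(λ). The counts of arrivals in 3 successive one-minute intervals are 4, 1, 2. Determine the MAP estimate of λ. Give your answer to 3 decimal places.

Σxᵢ = 4+1+2 = 7, with n = 3.
Posterior ∝ λ^5e^(−1λ) · λ^7e^(−3λ) = λ^12e^(−4λ), i.e. Gamma(shape=13, rate=4).
The mode of a Gamma(a, b) with a ≥ 1 (shape–rate) is (a−1)/b = 12/4 ≈ 3.000.

λ̂_MAP = 3.000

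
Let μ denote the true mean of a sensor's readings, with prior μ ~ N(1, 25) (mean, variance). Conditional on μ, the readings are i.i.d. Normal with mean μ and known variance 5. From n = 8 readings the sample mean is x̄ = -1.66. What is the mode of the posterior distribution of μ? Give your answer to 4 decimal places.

n = 8, x̄ = -1.66.
For a Normal prior and Normal likelihood with known variance, the posterior is Normal; its mode equals its mean, the precision-weighted average.
Prior precision 1/σ₀² = 1/25 = 0.04; data precision n/σ² = 8/5 = 1.6.
μ̂ = (0.04·1 + 1.6·(-1.66)) / (0.04 + 1.6) = (-2.616)/1.64 = -327/205 ≈ -1.5951.

μ̂_MAP = -1.5951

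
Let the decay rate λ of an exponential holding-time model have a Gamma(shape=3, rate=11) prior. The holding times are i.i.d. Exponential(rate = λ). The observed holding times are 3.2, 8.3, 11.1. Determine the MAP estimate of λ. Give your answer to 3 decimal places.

The Exponential(rate=λ) likelihood is ∝ λ^n e^(−λΣtᵢ). Here n = 3 and Σtᵢ = 3.2 + 8.3 + 11.1 = 22.6.
Posterior ∝ λ^2e^(−11λ) · λ^3e^(−22.6λ) = λ^5e^(−33.6λ), i.e. Gamma(6, 33.6).
Mode = (a−1)/b = 5/33.6 ≈ 0.149.

λ̂_MAP = 0.149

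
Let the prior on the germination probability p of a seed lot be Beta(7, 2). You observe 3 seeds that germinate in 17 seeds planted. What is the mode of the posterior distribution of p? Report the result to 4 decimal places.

p̂_MAP = 0.3750

Prior: Beta(7, 2).
Data: 3 successes in 17 trials. The binomial likelihood contributes p^3(1−p)^14, so the posterior is Beta(7+3, 2+14) = Beta(10, 16).
For Beta(a, b) with a, b > 1 the mode is (a−1)/(a+b−2) = 9/24 ≈ 0.3750.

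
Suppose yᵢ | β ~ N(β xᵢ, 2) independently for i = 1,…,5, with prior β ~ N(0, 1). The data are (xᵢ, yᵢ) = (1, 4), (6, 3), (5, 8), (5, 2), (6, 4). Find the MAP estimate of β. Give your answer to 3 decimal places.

β̂_MAP = 0.768

log p(β | y) = −Σ(yᵢ − βxᵢ)²/(2·2) − β²/(2·1) + const.
Setting the derivative to zero: Σxᵢ(yᵢ − βxᵢ)/2 − β/1 = 0, so β = Σxᵢyᵢ / (Σxᵢ² + σ²/τ²).
Σxᵢyᵢ = 1·4 + 6·3 + 5·8 + 5·2 + 6·4 = 96; Σxᵢ² = 123; σ²/τ² = 2.
β̂_MAP = 96 / (123 + 2) = 96/125 ≈ 0.768.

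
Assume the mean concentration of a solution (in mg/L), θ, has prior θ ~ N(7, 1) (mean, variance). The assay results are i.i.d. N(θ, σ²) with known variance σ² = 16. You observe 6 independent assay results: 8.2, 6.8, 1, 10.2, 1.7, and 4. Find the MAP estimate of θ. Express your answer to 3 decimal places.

n = 6; x̄ = (8.2 + 6.8 + 1 + 10.2 + 1.7 + 4)/6 = 31.9/6 = 319/60 ≈ 5.3167.
For a Normal prior and Normal likelihood with known variance, the posterior is Normal; its mode equals its mean, the precision-weighted average.
Prior precision 1/σ₀² = 1/1 = 1; data precision n/σ² = 6/16 = 0.375.
θ̂ = (1·7 + 0.375·(319/60)) / (1 + 0.375) = 8.99375/1.375 = 1439/220 ≈ 6.541.

θ̂_MAP = 6.541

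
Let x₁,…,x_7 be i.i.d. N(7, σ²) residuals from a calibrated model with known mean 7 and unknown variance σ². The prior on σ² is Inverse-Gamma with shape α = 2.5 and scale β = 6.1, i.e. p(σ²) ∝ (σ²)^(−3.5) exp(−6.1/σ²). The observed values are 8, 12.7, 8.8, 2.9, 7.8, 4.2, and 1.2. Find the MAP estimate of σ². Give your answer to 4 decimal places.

σ̂²_MAP = 7.7043

Sum of squared deviations about the known mean: SS = (8−7)² + (12.7−7)² + (8.8−7)² + (2.9−7)² + (7.8−7)² + (4.2−7)² + (1.2−7)² = 95.66.
The Normal likelihood contributes (σ²)^(−n/2) exp(−SS/(2σ²)), so the posterior is Inverse-Gamma(α + n/2, β + SS/2) = Inverse-Gamma(6, 53.93).
The mode of Inverse-Gamma(a, b) is b/(a+1) = 53.93/7 ≈ 7.7043.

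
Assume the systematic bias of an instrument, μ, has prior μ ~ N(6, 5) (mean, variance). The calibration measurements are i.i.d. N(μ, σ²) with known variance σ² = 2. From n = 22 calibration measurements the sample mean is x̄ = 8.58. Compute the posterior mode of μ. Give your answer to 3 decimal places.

n = 22, x̄ = 8.58.
For a Normal prior and Normal likelihood with known variance, the posterior is Normal; its mode equals its mean, the precision-weighted average.
Prior precision 1/σ₀² = 1/5 = 0.2; data precision n/σ² = 22/2 = 11.
μ̂ = (0.2·6 + 11·8.58) / (0.2 + 11) = 95.58/11.2 = 4779/560 ≈ 8.534.

μ̂_MAP = 8.534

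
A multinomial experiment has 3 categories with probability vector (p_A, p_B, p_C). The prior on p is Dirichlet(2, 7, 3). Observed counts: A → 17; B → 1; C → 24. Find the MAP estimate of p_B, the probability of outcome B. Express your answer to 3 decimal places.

MAP estimate of p_B = 0.137

The posterior is Dirichlet(αᵢ + nᵢ) = Dirichlet(19, 8, 27).
For a Dirichlet(a₁,…,a_K) with all aᵢ > 1, the mode has j-th component (aⱼ − 1)/(Σaᵢ − K).
Here Σaᵢ = 54 and K = 3, so p_B = (8 − 1)/(54 − 3) = 7/51 ≈ 0.137.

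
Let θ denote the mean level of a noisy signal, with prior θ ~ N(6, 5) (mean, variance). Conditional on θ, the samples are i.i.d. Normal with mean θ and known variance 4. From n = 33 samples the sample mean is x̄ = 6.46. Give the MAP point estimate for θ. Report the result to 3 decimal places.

θ̂_MAP = 6.449

n = 33, x̄ = 6.46.
For a Normal prior and Normal likelihood with known variance, the posterior is Normal; its mode equals its mean, the precision-weighted average.
Prior precision 1/σ₀² = 1/5 = 0.2; data precision n/σ² = 33/4 = 8.25.
θ̂ = (0.2·6 + 8.25·6.46) / (0.2 + 8.25) = 54.495/8.45 = 10899/1690 ≈ 6.449.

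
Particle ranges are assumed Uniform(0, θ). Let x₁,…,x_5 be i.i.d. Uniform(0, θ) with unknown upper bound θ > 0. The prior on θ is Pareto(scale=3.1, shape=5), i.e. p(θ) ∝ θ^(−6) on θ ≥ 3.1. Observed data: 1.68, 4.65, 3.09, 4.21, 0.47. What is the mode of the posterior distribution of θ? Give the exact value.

θ̂_MAP = 4.65

The Uniform(0, θ) likelihood is θ^(−n) for θ ≥ max(xᵢ), zero otherwise. Here max(xᵢ) = 4.65.
Posterior ∝ θ^(−6) · θ^(−5) = θ^(−11) on θ ≥ max(3.1, 4.65) = 4.65.
This density is strictly decreasing in θ, so the posterior mode lies at the lower boundary of the support.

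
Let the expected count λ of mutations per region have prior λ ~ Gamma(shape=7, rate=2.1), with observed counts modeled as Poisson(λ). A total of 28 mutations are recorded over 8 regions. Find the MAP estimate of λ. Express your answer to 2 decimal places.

λ̂_MAP = 3.37

Σxᵢ = 28, n = 8.
Posterior ∝ λ^6e^(−2.1λ) · λ^28e^(−8λ) = λ^34e^(−10.1λ), i.e. Gamma(shape=35, rate=10.1).
The mode of a Gamma(a, b) with a ≥ 1 (shape–rate) is (a−1)/b = 34/10.1 ≈ 3.37.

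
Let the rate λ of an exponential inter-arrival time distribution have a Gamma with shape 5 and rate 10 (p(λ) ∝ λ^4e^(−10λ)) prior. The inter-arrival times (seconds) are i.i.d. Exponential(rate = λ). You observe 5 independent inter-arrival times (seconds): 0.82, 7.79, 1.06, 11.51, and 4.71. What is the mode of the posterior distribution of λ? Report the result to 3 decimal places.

λ̂_MAP = 0.251

The Exponential(rate=λ) likelihood is ∝ λ^n e^(−λΣtᵢ). Here n = 5 and Σtᵢ = 0.82 + 7.79 + 1.06 + 11.51 + 4.71 = 25.89.
Posterior ∝ λ^4e^(−10λ) · λ^5e^(−25.89λ) = λ^9e^(−35.89λ), i.e. Gamma(10, 35.89).
Mode = (a−1)/b = 9/35.89 ≈ 0.251.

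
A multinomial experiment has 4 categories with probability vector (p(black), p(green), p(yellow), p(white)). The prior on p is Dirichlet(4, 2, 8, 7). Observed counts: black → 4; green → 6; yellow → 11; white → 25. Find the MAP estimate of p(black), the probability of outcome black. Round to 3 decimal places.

The posterior is Dirichlet(αᵢ + nᵢ) = Dirichlet(8, 8, 19, 32).
For a Dirichlet(a₁,…,a_K) with all aᵢ > 1, the mode has j-th component (aⱼ − 1)/(Σaᵢ − K).
Here Σaᵢ = 67 and K = 4, so p(black) = (8 − 1)/(67 − 4) = 7/63 ≈ 0.111.

MAP estimate of p(black) = 0.111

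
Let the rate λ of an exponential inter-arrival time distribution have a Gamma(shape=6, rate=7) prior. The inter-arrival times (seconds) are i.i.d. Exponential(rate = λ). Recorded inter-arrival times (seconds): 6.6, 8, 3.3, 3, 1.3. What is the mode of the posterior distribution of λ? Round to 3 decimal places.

The Exponential(rate=λ) likelihood is ∝ λ^n e^(−λΣtᵢ). Here n = 5 and Σtᵢ = 6.6 + 8 + 3.3 + 3 + 1.3 = 22.2.
Posterior ∝ λ^5e^(−7λ) · λ^5e^(−22.2λ) = λ^10e^(−29.2λ), i.e. Gamma(11, 29.2).
Mode = (a−1)/b = 10/29.2 ≈ 0.342.

λ̂_MAP = 0.342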